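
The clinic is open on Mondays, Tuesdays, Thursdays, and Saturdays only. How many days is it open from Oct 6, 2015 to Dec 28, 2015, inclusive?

48

Oct 6, 2015 is a Tuesday.
That's 84 days from start to end, counting both.
84 = 7 × 12, so the span is exactly 12 full weeks.
Each full week contributes 4 days from the set (Mon, Tue, Thu, Sat): 12 × 4 = 48.
Total: 48.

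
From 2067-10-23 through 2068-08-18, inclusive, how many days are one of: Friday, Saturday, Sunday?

2067-10-23 is a Sunday.
That's 301 days from start to end, counting both.
301 = 7 × 43, so the span is exactly 43 full weeks.
Each full week contributes 3 days from the set (Fri, Sat, Sun): 43 × 3 = 129.
Total: 129.

129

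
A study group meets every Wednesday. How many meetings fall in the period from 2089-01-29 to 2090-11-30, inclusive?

96 Wednesdays

2089-01-29 is a Saturday.
From 2089-01-29 to 2090-11-30 is 671 days inclusive.
671 = 7 × 95 + 6, so there are 95 full weeks plus 6 extra days.
Each full week contributes one Wednesday: 95 so far.
The 6 extra days are Saturday, Sunday, Monday, Tuesday, Wednesday, Thursday — 1 of them qualifies.
Total: 95 + 1 = 96.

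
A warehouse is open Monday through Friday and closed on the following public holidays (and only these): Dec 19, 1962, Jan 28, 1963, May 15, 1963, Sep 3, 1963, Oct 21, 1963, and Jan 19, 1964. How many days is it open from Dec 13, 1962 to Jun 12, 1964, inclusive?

Dec 13, 1962 is a Thursday.
From Dec 13, 1962 to Jun 12, 1964 is 548 days inclusive.
548 = 7 × 78 + 2, so there are 78 full weeks plus 2 extra days.
Each full week contributes 5 weekdays (Mon–Fri): 78 × 5 = 390.
The 2 extra days are Thu, Fri — 2 of them qualify.
Total: 390 + 2 = 392.
Holidays: Dec 19, 1962 (Wed); Jan 28, 1963 (Mon); May 15, 1963 (Wed); Sep 3, 1963 (Tue); Oct 21, 1963 (Mon); Jan 19, 1964 (Sun).
5 of the 6 holidays fall on weekdays; the rest are weekends and were already excluded.
Business days: 392 − 5 = 387.

387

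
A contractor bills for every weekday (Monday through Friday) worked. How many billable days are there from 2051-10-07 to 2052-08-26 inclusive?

2051-10-07 is a Saturday.
That's 325 days from start to end, counting both.
325 = 7 × 46 + 3, so there are 46 full weeks plus 3 extra days.
Each full week contributes 5 weekdays (Mon–Fri): 46 × 5 = 230.
The 3 extra days are Saturday, Sunday, Monday — 1 of them qualifies.
Total: 230 + 1 = 231.

231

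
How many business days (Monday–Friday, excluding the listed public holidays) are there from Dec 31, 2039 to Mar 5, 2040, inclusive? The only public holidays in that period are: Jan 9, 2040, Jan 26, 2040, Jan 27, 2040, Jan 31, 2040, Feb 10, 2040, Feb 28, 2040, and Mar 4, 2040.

40

Dec 31, 2039 is a Saturday.
The range spans 66 days (inclusive of both endpoints).
66 = 7 × 9 + 3, so there are 9 full weeks plus 3 extra days.
Each full week contributes 5 weekdays (Mon–Fri): 9 × 5 = 45.
The 3 extra days are Saturday, Sunday, Monday — 1 of them qualifies.
Total: 45 + 1 = 46.
Holidays: Jan 9, 2040 (Mon); Jan 26, 2040 (Thu); Jan 27, 2040 (Fri); Jan 31, 2040 (Tue); Feb 10, 2040 (Fri); Feb 28, 2040 (Tue); Mar 4, 2040 (Sun).
6 of the 7 holidays fall on weekdays; the rest are weekends and were already excluded.
Business days: 46 − 6 = 40.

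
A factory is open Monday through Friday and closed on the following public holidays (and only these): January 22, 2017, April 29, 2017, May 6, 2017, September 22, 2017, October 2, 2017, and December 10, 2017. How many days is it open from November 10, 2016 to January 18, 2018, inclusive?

309 working days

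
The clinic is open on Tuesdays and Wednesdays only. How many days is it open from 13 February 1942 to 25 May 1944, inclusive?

13 February 1942 is a Friday.
The range spans 833 days (inclusive of both endpoints).
833 = 7 × 119, so the span is exactly 119 full weeks.
Each full week contributes 2 days from the set (Tue, Wed): 119 × 2 = 238.

238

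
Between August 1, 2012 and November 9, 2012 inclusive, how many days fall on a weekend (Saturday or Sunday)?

28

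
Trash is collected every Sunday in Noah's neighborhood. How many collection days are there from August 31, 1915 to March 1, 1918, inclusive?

130 Sundays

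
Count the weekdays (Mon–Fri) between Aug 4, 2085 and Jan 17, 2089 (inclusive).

Aug 4, 2085 is a Saturday.
That's 1263 days from start to end, counting both.
1263 = 7 × 180 + 3, so there are 180 full weeks plus 3 extra days.
Each full week contributes 5 weekdays (Mon–Fri): 180 × 5 = 900.
The 3 extra days are Saturday, Sunday, Monday — 1 of them qualifies.
Total: 900 + 1 = 901.

901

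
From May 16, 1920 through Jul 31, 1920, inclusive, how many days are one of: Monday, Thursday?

May 16, 1920 is a Sunday.
From May 16, 1920 to Jul 31, 1920 is 77 days inclusive.
77 = 7 × 11, so the span is exactly 11 full weeks.
Each full week contributes 2 days from the set (Mon, Thu): 11 × 2 = 22.

22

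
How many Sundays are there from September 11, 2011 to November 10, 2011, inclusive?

September 11, 2011 is a Sunday.
That's 61 days from start to end, counting both.
61 = 7 × 8 + 5, so there are 8 full weeks plus 5 extra days.
Each full week contributes one Sunday: 8 so far.
The 5 extra days are Sun, Mon, Tue, Wed, Thu — 1 of them qualifies.
Total: 8 + 1 = 9.

9 Sundays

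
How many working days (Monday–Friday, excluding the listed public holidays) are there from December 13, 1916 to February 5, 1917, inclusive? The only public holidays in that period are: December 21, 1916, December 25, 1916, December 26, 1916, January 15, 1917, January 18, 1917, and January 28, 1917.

34

December 13, 1916 is a Wednesday.
That's 55 days from start to end, counting both.
55 = 7 × 7 + 6, so there are 7 full weeks plus 6 extra days.
Each full week contributes 5 weekdays (Mon–Fri): 7 × 5 = 35.
The 6 extra days are Wednesday, Thursday, Friday, Saturday, Sunday, Monday — 4 of them qualify.
Total: 35 + 4 = 39.
Holidays: December 21, 1916 (Thu); December 25, 1916 (Mon); December 26, 1916 (Tue); January 15, 1917 (Mon); January 18, 1917 (Thu); January 28, 1917 (Sun).
5 of the 6 holidays fall on weekdays; the rest are weekends and were already excluded.
Business days: 39 − 5 = 34.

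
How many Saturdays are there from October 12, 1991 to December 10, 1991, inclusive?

9

October 12, 1991 is a Saturday.
From October 12, 1991 to December 10, 1991 is 60 days inclusive.
60 = 7 × 8 + 4, so there are 8 full weeks plus 4 extra days.
Each full week contributes one Saturday: 8 so far.
The 4 extra days are Sat, Sun, Mon, Tue — 1 of them qualifies.
Total: 8 + 1 = 9.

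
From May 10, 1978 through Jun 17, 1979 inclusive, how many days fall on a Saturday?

May 10, 1978 is a Wednesday.
The range spans 404 days (inclusive of both endpoints).
404 = 7 × 57 + 5, so there are 57 full weeks plus 5 extra days.
Each full week contributes one Saturday: 57 so far.
The 5 extra days are Wednesday, Thursday, Friday, Saturday, Sunday — 1 of them qualifies.
Total: 57 + 1 = 58.

58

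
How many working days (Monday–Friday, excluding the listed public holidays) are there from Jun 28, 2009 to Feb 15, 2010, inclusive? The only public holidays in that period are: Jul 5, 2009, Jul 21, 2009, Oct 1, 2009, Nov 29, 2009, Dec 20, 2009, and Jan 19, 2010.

Jun 28, 2009 is a Sunday.
That's 233 days from start to end, counting both.
233 = 7 × 33 + 2, so there are 33 full weeks plus 2 extra days.
Each full week contributes 5 weekdays (Mon–Fri): 33 × 5 = 165.
The 2 extra days are Sun, Mon — 1 of them qualifies.
Total: 165 + 1 = 166.
Holidays: Jul 5, 2009 (Sun); Jul 21, 2009 (Tue); Oct 1, 2009 (Thu); Nov 29, 2009 (Sun); Dec 20, 2009 (Sun); Jan 19, 2010 (Tue).
3 of the 6 holidays fall on weekdays; the rest are weekends and were already excluded.
Business days: 166 − 3 = 163.

163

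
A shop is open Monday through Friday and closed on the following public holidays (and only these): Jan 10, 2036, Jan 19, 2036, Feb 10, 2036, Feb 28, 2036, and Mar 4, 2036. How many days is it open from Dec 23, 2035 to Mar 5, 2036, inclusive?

50

Dec 23, 2035 is a Sunday.
From Dec 23, 2035 to Mar 5, 2036 is 74 days inclusive.
74 = 7 × 10 + 4, so there are 10 full weeks plus 4 extra days.
Each full week contributes 5 weekdays (Mon–Fri): 10 × 5 = 50.
The 4 extra days are Sunday, Monday, Tuesday, Wednesday — 3 of them qualify.
Total: 50 + 3 = 53.
Holidays: Jan 10, 2036 (Thu); Jan 19, 2036 (Sat); Feb 10, 2036 (Sun); Feb 28, 2036 (Thu); Mar 4, 2036 (Tue).
3 of the 5 holidays fall on weekdays; the rest are weekends and were already excluded.
Business days: 53 − 3 = 50.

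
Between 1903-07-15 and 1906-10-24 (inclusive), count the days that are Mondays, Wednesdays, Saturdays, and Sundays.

685

1903-07-15 is a Wednesday.
That's 1198 days from start to end, counting both.
1198 = 7 × 171 + 1, so there are 171 full weeks plus 1 extra day.
Each full week contributes 4 days from the set (Mon, Wed, Sat, Sun): 171 × 4 = 684.
The 1 extra day is Wed — 1 of them qualifies.
Total: 684 + 1 = 685.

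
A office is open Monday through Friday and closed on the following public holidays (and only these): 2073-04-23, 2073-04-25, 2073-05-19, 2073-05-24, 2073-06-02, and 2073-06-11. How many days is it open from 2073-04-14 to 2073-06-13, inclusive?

39

2073-04-14 is a Friday.
That's 61 days from start to end, counting both.
61 = 7 × 8 + 5, so there are 8 full weeks plus 5 extra days.
Each full week contributes 5 weekdays (Mon–Fri): 8 × 5 = 40.
The 5 extra days are Friday, Saturday, Sunday, Monday, Tuesday — 3 of them qualify.
Total: 40 + 3 = 43.
Holidays: 2073-04-23 (Sun); 2073-04-25 (Tue); 2073-05-19 (Fri); 2073-05-24 (Wed); 2073-06-02 (Fri); 2073-06-11 (Sun).
4 of the 6 holidays fall on weekdays; the rest are weekends and were already excluded.
Business days: 43 − 4 = 39.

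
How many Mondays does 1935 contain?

52

January 1, 1935 is a Tuesday.
That's 365 days from start to end, counting both.
365 = 7 × 52 + 1, so there are 52 full weeks plus 1 extra day.
Each full week contributes one Monday: 52 so far.
The 1 extra day is Tue — none qualify.
Total: 52 + 0 = 52.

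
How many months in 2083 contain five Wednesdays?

A month has five Wednesdays exactly when Wednesday falls within its first (length − 28) days.
Jan: 31 days, starts Fri → 5 of Fri, Sat, Sun
Feb: 28 days, starts Mon → 5 of (none)
Mar: 31 days, starts Mon → 5 of Mon, Tue, Wed ✓
Apr: 30 days, starts Thu → 5 of Thu, Fri
May: 31 days, starts Sat → 5 of Sat, Sun, Mon
Jun: 30 days, starts Tue → 5 of Tue, Wed ✓
Jul: 31 days, starts Thu → 5 of Thu, Fri, Sat
Aug: 31 days, starts Sun → 5 of Sun, Mon, Tue
Sep: 30 days, starts Wed → 5 of Wed, Thu ✓
Oct: 31 days, starts Fri → 5 of Fri, Sat, Sun
Nov: 30 days, starts Mon → 5 of Mon, Tue
Dec: 31 days, starts Wed → 5 of Wed, Thu, Fri ✓
Months with five Wednesdays: Mar, Jun, Sep, Dec.

4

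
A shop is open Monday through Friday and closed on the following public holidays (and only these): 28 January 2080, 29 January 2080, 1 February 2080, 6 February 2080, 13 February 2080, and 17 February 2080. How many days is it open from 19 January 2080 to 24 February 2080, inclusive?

19 January 2080 is a Friday.
From 19 January 2080 to 24 February 2080 is 37 days inclusive.
37 = 7 × 5 + 2, so there are 5 full weeks plus 2 extra days.
Each full week contributes 5 weekdays (Mon–Fri): 5 × 5 = 25.
The 2 extra days are Friday, Saturday — 1 of them qualifies.
Total: 25 + 1 = 26.
Holidays: 28 January 2080 (Sun); 29 January 2080 (Mon); 1 February 2080 (Thu); 6 February 2080 (Tue); 13 February 2080 (Tue); 17 February 2080 (Sat).
4 of the 6 holidays fall on weekdays; the rest are weekends and were already excluded.
Business days: 26 − 4 = 22.

22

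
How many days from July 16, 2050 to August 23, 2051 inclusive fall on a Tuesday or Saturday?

116

July 16, 2050 is a Saturday.
From July 16, 2050 to August 23, 2051 is 404 days inclusive.
404 = 7 × 57 + 5, so there are 57 full weeks plus 5 extra days.
Each full week contributes 2 days from the set (Tue, Sat): 57 × 2 = 114.
The 5 extra days are Saturday, Sunday, Monday, Tuesday, Wednesday — 2 of them qualify.
Total: 114 + 2 = 116.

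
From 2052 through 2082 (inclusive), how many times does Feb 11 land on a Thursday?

Day of week of February 11 in each year:
2052: Sun, 2053: Tue, 2054: Wed, 2055: Thu ✓, 2056: Fri, 2057: Sun, 2058: Mon, 2059: Tue, 2060: Wed, 2061: Fri, 2062: Sat, 2063: Sun, 2064: Mon, 2065: Wed, 2066: Thu ✓, 2067: Fri, 2068: Sat, 2069: Mon, 2070: Tue, 2071: Wed, 2072: Thu ✓, 2073: Sat, 2074: Sun, 2075: Mon, 2076: Tue, 2077: Thu ✓, 2078: Fri, 2079: Sat, 2080: Sun, 2081: Tue, 2082: Wed
Thursdays: 2055, 2066, 2072, 2077.

4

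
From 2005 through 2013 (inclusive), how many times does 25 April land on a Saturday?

1

Day of week of April 25 in each year:
2005: Mon, 2006: Tue, 2007: Wed, 2008: Fri, 2009: Sat ✓, 2010: Sun, 2011: Mon, 2012: Wed, 2013: Thu
Saturdays: 2009.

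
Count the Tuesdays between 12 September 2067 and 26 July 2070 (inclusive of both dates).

150 Tuesdays

12 September 2067 is a Monday.
The range spans 1049 days (inclusive of both endpoints).
1049 = 7 × 149 + 6, so there are 149 full weeks plus 6 extra days.
Each full week contributes one Tuesday: 149 so far.
The 6 extra days are Monday, Tuesday, Wednesday, Thursday, Friday, Saturday — 1 of them qualifies.
Total: 149 + 1 = 150.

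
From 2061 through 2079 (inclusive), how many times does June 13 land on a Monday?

Day of week of June 13 in each year:
2061: Mon ✓, 2062: Tue, 2063: Wed, 2064: Fri, 2065: Sat, 2066: Sun, 2067: Mon ✓, 2068: Wed, 2069: Thu, 2070: Fri, 2071: Sat, 2072: Mon ✓, 2073: Tue, 2074: Wed, 2075: Thu, 2076: Sat, 2077: Sun, 2078: Mon ✓, 2079: Tue
Mondays: 2061, 2067, 2072, 2078.

4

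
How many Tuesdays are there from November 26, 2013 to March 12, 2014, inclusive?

November 26, 2013 is a Tuesday.
From November 26, 2013 to March 12, 2014 is 107 days inclusive.
107 = 7 × 15 + 2, so there are 15 full weeks plus 2 extra days.
Each full week contributes one Tuesday: 15 so far.
The 2 extra days are Tue, Wed — 1 of them qualifies.
Total: 15 + 1 = 16.

16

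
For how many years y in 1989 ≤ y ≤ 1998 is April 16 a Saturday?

Day of week of April 16 in each year:
1989: Sun, 1990: Mon, 1991: Tue, 1992: Thu, 1993: Fri, 1994: Sat ✓, 1995: Sun, 1996: Tue, 1997: Wed, 1998: Thu
Saturdays: 1994.

1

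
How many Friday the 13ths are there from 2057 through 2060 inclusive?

Friday-the-13ths by year:
2057: Apr, Jul
2058: Sep, Dec
2059: Jun
2060: Feb, Aug

7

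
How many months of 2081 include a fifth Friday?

A month has five Fridays exactly when Friday falls within its first (length − 28) days.
Jan: 31 days, starts Wed → 5 of Wed, Thu, Fri ✓
Feb: 28 days, starts Sat → 5 of (none)
Mar: 31 days, starts Sat → 5 of Sat, Sun, Mon
Apr: 30 days, starts Tue → 5 of Tue, Wed
May: 31 days, starts Thu → 5 of Thu, Fri, Sat ✓
Jun: 30 days, starts Sun → 5 of Sun, Mon
Jul: 31 days, starts Tue → 5 of Tue, Wed, Thu
Aug: 31 days, starts Fri → 5 of Fri, Sat, Sun ✓
Sep: 30 days, starts Mon → 5 of Mon, Tue
Oct: 31 days, starts Wed → 5 of Wed, Thu, Fri ✓
Nov: 30 days, starts Sat → 5 of Sat, Sun
Dec: 31 days, starts Mon → 5 of Mon, Tue, Wed
Months with five Fridays: Jan, May, Aug, Oct.

4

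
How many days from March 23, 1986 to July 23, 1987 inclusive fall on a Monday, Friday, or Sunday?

209

March 23, 1986 is a Sunday.
From March 23, 1986 to July 23, 1987 is 488 days inclusive.
488 = 7 × 69 + 5, so there are 69 full weeks plus 5 extra days.
Each full week contributes 3 days from the set (Mon, Fri, Sun): 69 × 3 = 207.
The 5 extra days are Sun, Mon, Tue, Wed, Thu — 2 of them qualify.
Total: 207 + 2 = 209.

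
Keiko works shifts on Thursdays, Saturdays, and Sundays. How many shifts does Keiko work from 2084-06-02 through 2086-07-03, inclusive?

2084-06-02 is a Friday.
From 2084-06-02 to 2086-07-03 is 762 days inclusive.
762 = 7 × 108 + 6, so there are 108 full weeks plus 6 extra days.
Each full week contributes 3 days from the set (Thu, Sat, Sun): 108 × 3 = 324.
The 6 extra days are Fri, Sat, Sun, Mon, Tue, Wed — 2 of them qualify.
Total: 324 + 2 = 326.

326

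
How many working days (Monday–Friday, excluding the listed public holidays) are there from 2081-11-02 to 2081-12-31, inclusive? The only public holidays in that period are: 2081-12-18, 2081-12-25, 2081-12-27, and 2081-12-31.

2081-11-02 is a Sunday.
From 2081-11-02 to 2081-12-31 is 60 days inclusive.
60 = 7 × 8 + 4, so there are 8 full weeks plus 4 extra days.
Each full week contributes 5 weekdays (Mon–Fri): 8 × 5 = 40.
The 4 extra days are Sunday, Monday, Tuesday, Wednesday — 3 of them qualify.
Total: 40 + 3 = 43.
Holidays: 2081-12-18 (Thu); 2081-12-25 (Thu); 2081-12-27 (Sat); 2081-12-31 (Wed).
3 of the 4 holidays fall on weekdays; the rest are weekends and were already excluded.
Business days: 43 − 3 = 40.

40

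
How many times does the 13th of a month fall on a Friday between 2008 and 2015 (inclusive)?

15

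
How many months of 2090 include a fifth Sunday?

5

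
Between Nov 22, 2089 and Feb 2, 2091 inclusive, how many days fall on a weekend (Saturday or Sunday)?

124

Nov 22, 2089 is a Tuesday.
The range spans 438 days (inclusive of both endpoints).
438 = 7 × 62 + 4, so there are 62 full weeks plus 4 extra days.
Each full week contributes 2 weekend days (Sat, Sun): 62 × 2 = 124.
The 4 extra days are Tue, Wed, Thu, Fri — none qualify.
Total: 124 + 0 = 124.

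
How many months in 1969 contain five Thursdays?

4

A month has five Thursdays exactly when Thursday falls within its first (length − 28) days.
Jan: 31 days, starts Wed → 5 of Wed, Thu, Fri ✓
Feb: 28 days, starts Sat → 5 of (none)
Mar: 31 days, starts Sat → 5 of Sat, Sun, Mon
Apr: 30 days, starts Tue → 5 of Tue, Wed
May: 31 days, starts Thu → 5 of Thu, Fri, Sat ✓
Jun: 30 days, starts Sun → 5 of Sun, Mon
Jul: 31 days, starts Tue → 5 of Tue, Wed, Thu ✓
Aug: 31 days, starts Fri → 5 of Fri, Sat, Sun
Sep: 30 days, starts Mon → 5 of Mon, Tue
Oct: 31 days, starts Wed → 5 of Wed, Thu, Fri ✓
Nov: 30 days, starts Sat → 5 of Sat, Sun
Dec: 31 days, starts Mon → 5 of Mon, Tue, Wed
Months with five Thursdays: Jan, May, Jul, Oct.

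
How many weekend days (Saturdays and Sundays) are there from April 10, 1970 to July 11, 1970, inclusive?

April 10, 1970 is a Friday.
The range spans 93 days (inclusive of both endpoints).
93 = 7 × 13 + 2, so there are 13 full weeks plus 2 extra days.
Each full week contributes 2 weekend days (Sat, Sun): 13 × 2 = 26.
The 2 extra days are Fri, Sat — 1 of them qualifies.
Total: 26 + 1 = 27.

27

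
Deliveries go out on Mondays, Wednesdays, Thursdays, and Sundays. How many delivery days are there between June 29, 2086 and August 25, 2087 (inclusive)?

242

June 29, 2086 is a Saturday.
From June 29, 2086 to August 25, 2087 is 423 days inclusive.
423 = 7 × 60 + 3, so there are 60 full weeks plus 3 extra days.
Each full week contributes 4 days from the set (Mon, Wed, Thu, Sun): 60 × 4 = 240.
The 3 extra days are Saturday, Sunday, Monday — 2 of them qualify.
Total: 240 + 2 = 242.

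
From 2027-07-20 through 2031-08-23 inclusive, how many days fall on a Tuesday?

214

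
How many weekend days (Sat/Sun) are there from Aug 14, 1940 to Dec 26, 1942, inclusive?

Aug 14, 1940 is a Wednesday.
The range spans 865 days (inclusive of both endpoints).
865 = 7 × 123 + 4, so there are 123 full weeks plus 4 extra days.
Each full week contributes 2 weekend days (Sat, Sun): 123 × 2 = 246.
The 4 extra days are Wednesday, Thursday, Friday, Saturday — 1 of them qualifies.
Total: 246 + 1 = 247.

247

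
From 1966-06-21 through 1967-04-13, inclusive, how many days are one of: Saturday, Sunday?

84

1966-06-21 is a Tuesday.
From 1966-06-21 to 1967-04-13 is 297 days inclusive.
297 = 7 × 42 + 3, so there are 42 full weeks plus 3 extra days.
Each full week contributes 2 days from the set (Sat, Sun): 42 × 2 = 84.
The 3 extra days are Tuesday, Wednesday, Thursday — none qualify.
Total: 84 + 0 = 84.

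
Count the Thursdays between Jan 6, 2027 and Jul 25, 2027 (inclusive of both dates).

29

Jan 6, 2027 is a Wednesday.
That's 201 days from start to end, counting both.
201 = 7 × 28 + 5, so there are 28 full weeks plus 5 extra days.
Each full week contributes one Thursday: 28 so far.
The 5 extra days are Wednesday, Thursday, Friday, Saturday, Sunday — 1 of them qualifies.
Total: 28 + 1 = 29.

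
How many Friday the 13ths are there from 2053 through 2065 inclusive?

Friday-the-13ths by year:
2053: Jun
2054: Feb, Mar, Nov
2055: Aug
2056: Oct
2057: Apr, Jul
2058: Sep, Dec
2059: Jun
2060: Feb, Aug
2061: May
2062: Jan, Oct
2063: Apr, Jul
2064: Jun
2065: Feb, Mar, Nov

22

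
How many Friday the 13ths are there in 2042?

1

The 13th falls on a Friday when the month's 13th has weekday Fri.
Jan 13 is Mon; Feb 13 is Thu; Mar 13 is Thu; Apr 13 is Sun; May 13 is Tue; Jun 13 is Fri ✓; Jul 13 is Sun; Aug 13 is Wed; Sep 13 is Sat; Oct 13 is Mon; Nov 13 is Thu; Dec 13 is Sat.
Friday the 13ths: Jun.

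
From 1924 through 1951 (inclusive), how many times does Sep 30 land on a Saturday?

4

Day of week of September 30 in each year:
1924: Tue, 1925: Wed, 1926: Thu, 1927: Fri, 1928: Sun, 1929: Mon, 1930: Tue, 1931: Wed, 1932: Fri, 1933: Sat ✓, 1934: Sun, 1935: Mon, 1936: Wed, 1937: Thu, 1938: Fri, 1939: Sat ✓, 1940: Mon, 1941: Tue, 1942: Wed, 1943: Thu, 1944: Sat ✓, 1945: Sun, 1946: Mon, 1947: Tue, 1948: Thu, 1949: Fri, 1950: Sat ✓, 1951: Sun
Saturdays: 1933, 1939, 1944, 1950.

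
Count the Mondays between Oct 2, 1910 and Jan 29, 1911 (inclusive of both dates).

17

Oct 2, 1910 is a Sunday.
The range spans 120 days (inclusive of both endpoints).
120 = 7 × 17 + 1, so there are 17 full weeks plus 1 extra day.
Each full week contributes one Monday: 17 so far.
The 1 extra day is Sun — none qualify.
Total: 17 + 0 = 17.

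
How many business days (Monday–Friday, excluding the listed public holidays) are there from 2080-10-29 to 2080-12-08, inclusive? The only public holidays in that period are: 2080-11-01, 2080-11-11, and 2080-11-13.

26 business days

2080-10-29 is a Tuesday.
That's 41 days from start to end, counting both.
41 = 7 × 5 + 6, so there are 5 full weeks plus 6 extra days.
Each full week contributes 5 weekdays (Mon–Fri): 5 × 5 = 25.
The 6 extra days are Tuesday, Wednesday, Thursday, Friday, Saturday, Sunday — 4 of them qualify.
Total: 25 + 4 = 29.
Holidays: 2080-11-01 (Fri); 2080-11-11 (Mon); 2080-11-13 (Wed).
All 3 holidays fall on weekdays, so subtract 3.
Business days: 29 − 3 = 26.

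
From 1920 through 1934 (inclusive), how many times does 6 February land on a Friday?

3

Day of week of February 6 in each year:
1920: Fri ✓, 1921: Sun, 1922: Mon, 1923: Tue, 1924: Wed, 1925: Fri ✓, 1926: Sat, 1927: Sun, 1928: Mon, 1929: Wed, 1930: Thu, 1931: Fri ✓, 1932: Sat, 1933: Mon, 1934: Tue
Fridays: 1920, 1925, 1931.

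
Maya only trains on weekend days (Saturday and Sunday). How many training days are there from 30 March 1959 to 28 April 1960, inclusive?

112

30 March 1959 is a Monday.
The range spans 396 days (inclusive of both endpoints).
396 = 7 × 56 + 4, so there are 56 full weeks plus 4 extra days.
Each full week contributes 2 weekend days (Sat, Sun): 56 × 2 = 112.
The 4 extra days are Monday, Tuesday, Wednesday, Thursday — none qualify.
Total: 112 + 0 = 112.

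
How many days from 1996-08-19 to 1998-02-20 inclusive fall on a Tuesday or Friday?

158

1996-08-19 is a Monday.
From 1996-08-19 to 1998-02-20 is 551 days inclusive.
551 = 7 × 78 + 5, so there are 78 full weeks plus 5 extra days.
Each full week contributes 2 days from the set (Tue, Fri): 78 × 2 = 156.
The 5 extra days are Mon, Tue, Wed, Thu, Fri — 2 of them qualify.
Total: 156 + 2 = 158.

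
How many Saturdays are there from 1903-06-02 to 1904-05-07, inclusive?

49 Saturdays

1903-06-02 is a Tuesday.
From 1903-06-02 to 1904-05-07 is 341 days inclusive.
341 = 7 × 48 + 5, so there are 48 full weeks plus 5 extra days.
Each full week contributes one Saturday: 48 so far.
The 5 extra days are Tuesday, Wednesday, Thursday, Friday, Saturday — 1 of them qualifies.
Total: 48 + 1 = 49.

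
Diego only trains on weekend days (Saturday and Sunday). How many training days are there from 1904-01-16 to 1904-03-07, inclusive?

16

1904-01-16 is a Saturday.
The range spans 52 days (inclusive of both endpoints).
52 = 7 × 7 + 3, so there are 7 full weeks plus 3 extra days.
Each full week contributes 2 weekend days (Sat, Sun): 7 × 2 = 14.
The 3 extra days are Sat, Sun, Mon — 2 of them qualify.
Total: 14 + 2 = 16.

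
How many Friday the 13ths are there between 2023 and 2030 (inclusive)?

14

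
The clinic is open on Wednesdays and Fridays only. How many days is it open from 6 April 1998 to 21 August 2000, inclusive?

6 April 1998 is a Monday.
That's 869 days from start to end, counting both.
869 = 7 × 124 + 1, so there are 124 full weeks plus 1 extra day.
Each full week contributes 2 days from the set (Wed, Fri): 124 × 2 = 248.
The 1 extra day is Mon — none qualify.
Total: 248 + 0 = 248.

248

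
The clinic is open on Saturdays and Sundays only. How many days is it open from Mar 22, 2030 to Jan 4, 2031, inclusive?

83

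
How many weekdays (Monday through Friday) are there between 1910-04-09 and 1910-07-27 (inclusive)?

1910-04-09 is a Saturday.
The range spans 110 days (inclusive of both endpoints).
110 = 7 × 15 + 5, so there are 15 full weeks plus 5 extra days.
Each full week contributes 5 weekdays (Mon–Fri): 15 × 5 = 75.
The 5 extra days are Sat, Sun, Mon, Tue, Wed — 3 of them qualify.
Total: 75 + 3 = 78.

78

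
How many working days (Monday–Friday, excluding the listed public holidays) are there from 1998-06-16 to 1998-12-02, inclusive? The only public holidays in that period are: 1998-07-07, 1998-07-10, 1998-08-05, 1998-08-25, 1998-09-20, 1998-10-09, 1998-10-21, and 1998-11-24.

115 working days

1998-06-16 is a Tuesday.
From 1998-06-16 to 1998-12-02 is 170 days inclusive.
170 = 7 × 24 + 2, so there are 24 full weeks plus 2 extra days.
Each full week contributes 5 weekdays (Mon–Fri): 24 × 5 = 120.
The 2 extra days are Tue, Wed — 2 of them qualify.
Total: 120 + 2 = 122.
Holidays: 1998-07-07 (Tue); 1998-07-10 (Fri); 1998-08-05 (Wed); 1998-08-25 (Tue); 1998-09-20 (Sun); 1998-10-09 (Fri); 1998-10-21 (Wed); 1998-11-24 (Tue).
7 of the 8 holidays fall on weekdays; the rest are weekends and were already excluded.
Business days: 122 − 7 = 115.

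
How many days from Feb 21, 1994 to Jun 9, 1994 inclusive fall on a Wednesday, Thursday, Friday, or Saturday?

62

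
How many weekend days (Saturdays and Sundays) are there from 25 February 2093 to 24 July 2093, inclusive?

25 February 2093 is a Wednesday.
The range spans 150 days (inclusive of both endpoints).
150 = 7 × 21 + 3, so there are 21 full weeks plus 3 extra days.
Each full week contributes 2 weekend days (Sat, Sun): 21 × 2 = 42.
The 3 extra days are Wednesday, Thursday, Friday — none qualify.
Total: 42 + 0 = 42.

42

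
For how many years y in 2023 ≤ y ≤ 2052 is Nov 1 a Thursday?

4

Day of week of November 1 in each year:
2023: Wed, 2024: Fri, 2025: Sat, 2026: Sun, 2027: Mon, 2028: Wed, 2029: Thu ✓, 2030: Fri, 2031: Sat, 2032: Mon, 2033: Tue, 2034: Wed, 2035: Thu ✓, 2036: Sat, 2037: Sun, 2038: Mon, 2039: Tue, 2040: Thu ✓, 2041: Fri, 2042: Sat, 2043: Sun, 2044: Tue, 2045: Wed, 2046: Thu ✓, 2047: Fri, 2048: Sun, 2049: Mon, 2050: Tue, 2051: Wed, 2052: Fri
Thursdays: 2029, 2035, 2040, 2046.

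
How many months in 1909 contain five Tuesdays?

A month has five Tuesdays exactly when Tuesday falls within its first (length − 28) days.
Jan: 31 days, starts Fri → 5 of Fri, Sat, Sun
Feb: 28 days, starts Mon → 5 of (none)
Mar: 31 days, starts Mon → 5 of Mon, Tue, Wed ✓
Apr: 30 days, starts Thu → 5 of Thu, Fri
May: 31 days, starts Sat → 5 of Sat, Sun, Mon
Jun: 30 days, starts Tue → 5 of Tue, Wed ✓
Jul: 31 days, starts Thu → 5 of Thu, Fri, Sat
Aug: 31 days, starts Sun → 5 of Sun, Mon, Tue ✓
Sep: 30 days, starts Wed → 5 of Wed, Thu
Oct: 31 days, starts Fri → 5 of Fri, Sat, Sun
Nov: 30 days, starts Mon → 5 of Mon, Tue ✓
Dec: 31 days, starts Wed → 5 of Wed, Thu, Fri
Months with five Tuesdays: Mar, Jun, Aug, Nov.

4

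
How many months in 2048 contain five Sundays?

4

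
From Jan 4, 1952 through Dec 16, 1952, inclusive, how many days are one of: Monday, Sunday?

100

Jan 4, 1952 is a Friday.
That's 348 days from start to end, counting both.
348 = 7 × 49 + 5, so there are 49 full weeks plus 5 extra days.
Each full week contributes 2 days from the set (Mon, Sun): 49 × 2 = 98.
The 5 extra days are Fri, Sat, Sun, Mon, Tue — 2 of them qualify.
Total: 98 + 2 = 100.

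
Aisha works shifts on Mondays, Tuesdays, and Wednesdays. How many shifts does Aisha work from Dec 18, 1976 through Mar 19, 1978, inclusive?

Dec 18, 1976 is a Saturday.
From Dec 18, 1976 to Mar 19, 1978 is 457 days inclusive.
457 = 7 × 65 + 2, so there are 65 full weeks plus 2 extra days.
Each full week contributes 3 days from the set (Mon, Tue, Wed): 65 × 3 = 195.
The 2 extra days are Saturday, Sunday — none qualify.
Total: 195 + 0 = 195.

195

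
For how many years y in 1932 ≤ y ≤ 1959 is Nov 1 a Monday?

4

Day of week of November 1 in each year:
1932: Tue, 1933: Wed, 1934: Thu, 1935: Fri, 1936: Sun, 1937: Mon ✓, 1938: Tue, 1939: Wed, 1940: Fri, 1941: Sat, 1942: Sun, 1943: Mon ✓, 1944: Wed, 1945: Thu, 1946: Fri, 1947: Sat, 1948: Mon ✓, 1949: Tue, 1950: Wed, 1951: Thu, 1952: Sat, 1953: Sun, 1954: Mon ✓, 1955: Tue, 1956: Thu, 1957: Fri, 1958: Sat, 1959: Sun
Mondays: 1937, 1943, 1948, 1954.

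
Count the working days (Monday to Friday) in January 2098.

23 weekdays

1 January 2098 is a Wednesday.
The range spans 31 days (inclusive of both endpoints).
31 = 7 × 4 + 3, so there are 4 full weeks plus 3 extra days.
Each full week contributes 5 weekdays (Mon–Fri): 4 × 5 = 20.
The 3 extra days are Wednesday, Thursday, Friday — 3 of them qualify.
Total: 20 + 3 = 23.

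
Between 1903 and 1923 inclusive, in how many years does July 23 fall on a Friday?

3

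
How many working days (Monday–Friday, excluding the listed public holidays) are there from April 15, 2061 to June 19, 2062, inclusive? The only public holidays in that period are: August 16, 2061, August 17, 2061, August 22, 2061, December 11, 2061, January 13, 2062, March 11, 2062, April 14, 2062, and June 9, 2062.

301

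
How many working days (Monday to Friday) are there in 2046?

261

Jan 1, 2046 is a Monday.
From Jan 1, 2046 to Dec 31, 2046 is 365 days inclusive.
365 = 7 × 52 + 1, so there are 52 full weeks plus 1 extra day.
Each full week contributes 5 weekdays (Mon–Fri): 52 × 5 = 260.
The 1 extra day is Monday — 1 of them qualifies.
Total: 260 + 1 = 261.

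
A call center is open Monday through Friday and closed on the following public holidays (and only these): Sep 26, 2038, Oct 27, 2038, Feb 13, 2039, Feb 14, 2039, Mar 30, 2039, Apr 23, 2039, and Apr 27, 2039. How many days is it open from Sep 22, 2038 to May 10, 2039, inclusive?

161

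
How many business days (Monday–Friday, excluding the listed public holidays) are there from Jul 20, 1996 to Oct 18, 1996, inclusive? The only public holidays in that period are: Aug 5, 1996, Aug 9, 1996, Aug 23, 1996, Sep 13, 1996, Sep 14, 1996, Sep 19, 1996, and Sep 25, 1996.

59 business days

Jul 20, 1996 is a Saturday.
That's 91 days from start to end, counting both.
91 = 7 × 13, so the span is exactly 13 full weeks.
Each full week contributes 5 weekdays (Mon–Fri): 13 × 5 = 65.
Total: 65.
Holidays: Aug 5, 1996 (Mon); Aug 9, 1996 (Fri); Aug 23, 1996 (Fri); Sep 13, 1996 (Fri); Sep 14, 1996 (Sat); Sep 19, 1996 (Thu); Sep 25, 1996 (Wed).
6 of the 7 holidays fall on weekdays; the rest are weekends and were already excluded.
Business days: 65 − 6 = 59.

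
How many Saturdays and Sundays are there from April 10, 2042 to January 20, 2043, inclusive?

82

April 10, 2042 is a Thursday.
From April 10, 2042 to January 20, 2043 is 286 days inclusive.
286 = 7 × 40 + 6, so there are 40 full weeks plus 6 extra days.
Each full week contributes 2 weekend days (Sat, Sun): 40 × 2 = 80.
The 6 extra days are Thu, Fri, Sat, Sun, Mon, Tue — 2 of them qualify.
Total: 80 + 2 = 82.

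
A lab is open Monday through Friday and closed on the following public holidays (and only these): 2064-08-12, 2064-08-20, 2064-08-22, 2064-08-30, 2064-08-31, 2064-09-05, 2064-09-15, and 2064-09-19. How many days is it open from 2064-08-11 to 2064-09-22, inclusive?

25 working days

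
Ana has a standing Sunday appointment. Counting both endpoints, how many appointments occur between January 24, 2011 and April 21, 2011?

12 Sundays

January 24, 2011 is a Monday.
The range spans 88 days (inclusive of both endpoints).
88 = 7 × 12 + 4, so there are 12 full weeks plus 4 extra days.
Each full week contributes one Sunday: 12 so far.
The 4 extra days are Mon, Tue, Wed, Thu — none qualify.
Total: 12 + 0 = 12.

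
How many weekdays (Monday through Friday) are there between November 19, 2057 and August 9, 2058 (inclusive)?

190 weekdays

November 19, 2057 is a Monday.
That's 264 days from start to end, counting both.
264 = 7 × 37 + 5, so there are 37 full weeks plus 5 extra days.
Each full week contributes 5 weekdays (Mon–Fri): 37 × 5 = 185.
The 5 extra days are Mon, Tue, Wed, Thu, Fri — 5 of them qualify.
Total: 185 + 5 = 190.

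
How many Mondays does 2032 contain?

52

1 January 2032 is a Thursday.
That's 366 days from start to end, counting both.
366 = 7 × 52 + 2, so there are 52 full weeks plus 2 extra days.
Each full week contributes one Monday: 52 so far.
The 2 extra days are Thu, Fri — none qualify.
Total: 52 + 0 = 52.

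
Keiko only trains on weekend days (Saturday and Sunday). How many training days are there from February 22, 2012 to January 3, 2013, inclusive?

90

February 22, 2012 is a Wednesday.
That's 317 days from start to end, counting both.
317 = 7 × 45 + 2, so there are 45 full weeks plus 2 extra days.
Each full week contributes 2 weekend days (Sat, Sun): 45 × 2 = 90.
The 2 extra days are Wednesday, Thursday — none qualify.
Total: 90 + 0 = 90.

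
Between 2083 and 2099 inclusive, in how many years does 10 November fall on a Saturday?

Day of week of November 10 in each year:
2083: Wed, 2084: Fri, 2085: Sat ✓, 2086: Sun, 2087: Mon, 2088: Wed, 2089: Thu, 2090: Fri, 2091: Sat ✓, 2092: Mon, 2093: Tue, 2094: Wed, 2095: Thu, 2096: Sat ✓, 2097: Sun, 2098: Mon, 2099: Tue
Saturdays: 2085, 2091, 2096.

3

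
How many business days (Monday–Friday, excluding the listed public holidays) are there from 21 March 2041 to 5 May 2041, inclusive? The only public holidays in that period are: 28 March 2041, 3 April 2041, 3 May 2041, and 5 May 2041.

29

21 March 2041 is a Thursday.
From 21 March 2041 to 5 May 2041 is 46 days inclusive.
46 = 7 × 6 + 4, so there are 6 full weeks plus 4 extra days.
Each full week contributes 5 weekdays (Mon–Fri): 6 × 5 = 30.
The 4 extra days are Thursday, Friday, Saturday, Sunday — 2 of them qualify.
Total: 30 + 2 = 32.
Holidays: 28 March 2041 (Thu); 3 April 2041 (Wed); 3 May 2041 (Fri); 5 May 2041 (Sun).
3 of the 4 holidays fall on weekdays; the rest are weekends and were already excluded.
Business days: 32 − 3 = 29.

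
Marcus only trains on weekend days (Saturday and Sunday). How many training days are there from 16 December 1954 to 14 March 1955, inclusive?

26

16 December 1954 is a Thursday.
From 16 December 1954 to 14 March 1955 is 89 days inclusive.
89 = 7 × 12 + 5, so there are 12 full weeks plus 5 extra days.
Each full week contributes 2 weekend days (Sat, Sun): 12 × 2 = 24.
The 5 extra days are Thu, Fri, Sat, Sun, Mon — 2 of them qualify.
Total: 24 + 2 = 26.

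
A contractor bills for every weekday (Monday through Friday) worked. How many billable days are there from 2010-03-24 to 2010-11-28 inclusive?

2010-03-24 is a Wednesday.
The range spans 250 days (inclusive of both endpoints).
250 = 7 × 35 + 5, so there are 35 full weeks plus 5 extra days.
Each full week contributes 5 weekdays (Mon–Fri): 35 × 5 = 175.
The 5 extra days are Wednesday, Thursday, Friday, Saturday, Sunday — 3 of them qualify.
Total: 175 + 3 = 178.

178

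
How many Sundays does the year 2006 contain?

January 1, 2006 is a Sunday.
That's 365 days from start to end, counting both.
365 = 7 × 52 + 1, so there are 52 full weeks plus 1 extra day.
Each full week contributes one Sunday: 52 so far.
The 1 extra day is Sunday — 1 of them qualifies.
Total: 52 + 1 = 53.

53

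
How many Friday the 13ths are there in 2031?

1

The 13th falls on a Friday when the month's 13th has weekday Fri.
Jan 13 is Mon; Feb 13 is Thu; Mar 13 is Thu; Apr 13 is Sun; May 13 is Tue; Jun 13 is Fri ✓; Jul 13 is Sun; Aug 13 is Wed; Sep 13 is Sat; Oct 13 is Mon; Nov 13 is Thu; Dec 13 is Sat.
Friday the 13ths: Jun.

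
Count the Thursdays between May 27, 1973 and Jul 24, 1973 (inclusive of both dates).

May 27, 1973 is a Sunday.
From May 27, 1973 to Jul 24, 1973 is 59 days inclusive.
59 = 7 × 8 + 3, so there are 8 full weeks plus 3 extra days.
Each full week contributes one Thursday: 8 so far.
The 3 extra days are Sunday, Monday, Tuesday — none qualify.
Total: 8 + 0 = 8.

8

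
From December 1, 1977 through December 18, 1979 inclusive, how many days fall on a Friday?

107

December 1, 1977 is a Thursday.
From December 1, 1977 to December 18, 1979 is 748 days inclusive.
748 = 7 × 106 + 6, so there are 106 full weeks plus 6 extra days.
Each full week contributes one Friday: 106 so far.
The 6 extra days are Thursday, Friday, Saturday, Sunday, Monday, Tuesday — 1 of them qualifies.
Total: 106 + 1 = 107.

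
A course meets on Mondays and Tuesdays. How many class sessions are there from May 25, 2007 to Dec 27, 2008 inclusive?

May 25, 2007 is a Friday.
That's 583 days from start to end, counting both.
583 = 7 × 83 + 2, so there are 83 full weeks plus 2 extra days.
Each full week contributes 2 days from the set (Mon, Tue): 83 × 2 = 166.
The 2 extra days are Friday, Saturday — none qualify.
Total: 166 + 0 = 166.

166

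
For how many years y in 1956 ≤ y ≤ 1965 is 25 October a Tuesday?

Day of week of October 25 in each year:
1956: Thu, 1957: Fri, 1958: Sat, 1959: Sun, 1960: Tue ✓, 1961: Wed, 1962: Thu, 1963: Fri, 1964: Sun, 1965: Mon
Tuesdays: 1960.

1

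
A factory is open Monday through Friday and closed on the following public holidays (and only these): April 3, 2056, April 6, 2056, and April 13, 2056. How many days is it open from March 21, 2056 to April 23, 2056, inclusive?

March 21, 2056 is a Tuesday.
That's 34 days from start to end, counting both.
34 = 7 × 4 + 6, so there are 4 full weeks plus 6 extra days.
Each full week contributes 5 weekdays (Mon–Fri): 4 × 5 = 20.
The 6 extra days are Tue, Wed, Thu, Fri, Sat, Sun — 4 of them qualify.
Total: 20 + 4 = 24.
Holidays: April 3, 2056 (Mon); April 6, 2056 (Thu); April 13, 2056 (Thu).
All 3 holidays fall on weekdays, so subtract 3.
Business days: 24 − 3 = 21.

21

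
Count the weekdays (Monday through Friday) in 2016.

261 weekdays

2016-01-01 is a Friday.
The range spans 366 days (inclusive of both endpoints).
366 = 7 × 52 + 2, so there are 52 full weeks plus 2 extra days.
Each full week contributes 5 weekdays (Mon–Fri): 52 × 5 = 260.
The 2 extra days are Friday, Saturday — 1 of them qualifies.
Total: 260 + 1 = 261.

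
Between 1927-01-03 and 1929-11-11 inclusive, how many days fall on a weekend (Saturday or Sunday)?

1927-01-03 is a Monday.
That's 1044 days from start to end, counting both.
1044 = 7 × 149 + 1, so there are 149 full weeks plus 1 extra day.
Each full week contributes 2 weekend days (Sat, Sun): 149 × 2 = 298.
The 1 extra day is Monday — none qualify.
Total: 298 + 0 = 298.

298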